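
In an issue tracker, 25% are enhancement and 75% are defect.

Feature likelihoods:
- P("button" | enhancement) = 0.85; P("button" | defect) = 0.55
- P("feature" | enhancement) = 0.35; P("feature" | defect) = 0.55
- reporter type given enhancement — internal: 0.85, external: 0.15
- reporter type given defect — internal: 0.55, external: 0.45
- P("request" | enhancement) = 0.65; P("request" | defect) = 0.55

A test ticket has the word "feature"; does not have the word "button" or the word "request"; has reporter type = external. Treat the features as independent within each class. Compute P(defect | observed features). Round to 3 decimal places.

0.982

enhancement: 0.25 × (1−0.85) × 0.35 × 0.15 × (1−0.65) = 0.0006890625
defect: 0.75 × (1−0.55) × 0.55 × 0.45 × (1−0.55) = 0.0375890625
P(defect | x) = 0.0375890625 / 0.038278125 ≈ 0.982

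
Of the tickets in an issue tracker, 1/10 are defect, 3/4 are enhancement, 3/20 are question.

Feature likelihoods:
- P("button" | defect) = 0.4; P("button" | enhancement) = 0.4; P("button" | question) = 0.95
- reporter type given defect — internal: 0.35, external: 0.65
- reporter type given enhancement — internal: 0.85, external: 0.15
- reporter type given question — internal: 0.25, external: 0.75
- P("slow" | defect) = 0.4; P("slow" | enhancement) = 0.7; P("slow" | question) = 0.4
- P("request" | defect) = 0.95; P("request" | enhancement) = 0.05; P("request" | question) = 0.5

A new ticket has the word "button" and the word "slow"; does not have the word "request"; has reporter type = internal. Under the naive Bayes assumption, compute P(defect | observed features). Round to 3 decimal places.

0.002

defect: 0.1 × 0.4 × 0.35 × 0.4 × (1−0.95) = 0.00028
enhancement: 0.75 × 0.4 × 0.85 × 0.7 × (1−0.05) = 0.169575
question: 0.15 × 0.95 × 0.25 × 0.4 × (1−0.5) = 0.007125
P(defect | x) = 0.00028 / 0.17698 ≈ 0.002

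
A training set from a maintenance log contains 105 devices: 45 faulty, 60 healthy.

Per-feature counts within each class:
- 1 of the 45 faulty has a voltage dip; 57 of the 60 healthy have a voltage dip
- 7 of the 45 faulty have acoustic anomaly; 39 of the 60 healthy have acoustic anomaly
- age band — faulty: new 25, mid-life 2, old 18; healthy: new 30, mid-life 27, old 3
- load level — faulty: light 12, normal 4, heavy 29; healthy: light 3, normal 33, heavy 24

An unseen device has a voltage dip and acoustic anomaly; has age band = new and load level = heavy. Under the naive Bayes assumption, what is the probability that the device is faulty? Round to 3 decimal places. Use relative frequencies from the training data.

0.007

faulty: (45/105) × (1/45) × (7/45) × (25/45) × (29/45) ≈ 0.000530407
healthy: (60/105) × (57/60) × (39/60) × (30/60) × (24/60) ≈ 0.0705714
P(faulty | x) = 0.000530407 / 0.071101807 ≈ 0.007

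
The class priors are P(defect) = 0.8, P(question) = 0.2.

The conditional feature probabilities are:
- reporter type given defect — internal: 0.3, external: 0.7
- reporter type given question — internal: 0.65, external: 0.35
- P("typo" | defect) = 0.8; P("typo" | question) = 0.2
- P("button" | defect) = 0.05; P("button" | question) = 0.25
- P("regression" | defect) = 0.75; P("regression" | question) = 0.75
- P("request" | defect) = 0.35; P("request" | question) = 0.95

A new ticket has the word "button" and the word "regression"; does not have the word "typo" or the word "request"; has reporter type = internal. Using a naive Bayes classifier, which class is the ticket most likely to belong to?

defect: 0.8 × 0.3 × (1−0.8) × 0.05 × 0.75 × (1−0.35) = 0.00117
question: 0.2 × 0.65 × (1−0.2) × 0.25 × 0.75 × (1−0.95) = 0.000975
Highest score → defect.

defect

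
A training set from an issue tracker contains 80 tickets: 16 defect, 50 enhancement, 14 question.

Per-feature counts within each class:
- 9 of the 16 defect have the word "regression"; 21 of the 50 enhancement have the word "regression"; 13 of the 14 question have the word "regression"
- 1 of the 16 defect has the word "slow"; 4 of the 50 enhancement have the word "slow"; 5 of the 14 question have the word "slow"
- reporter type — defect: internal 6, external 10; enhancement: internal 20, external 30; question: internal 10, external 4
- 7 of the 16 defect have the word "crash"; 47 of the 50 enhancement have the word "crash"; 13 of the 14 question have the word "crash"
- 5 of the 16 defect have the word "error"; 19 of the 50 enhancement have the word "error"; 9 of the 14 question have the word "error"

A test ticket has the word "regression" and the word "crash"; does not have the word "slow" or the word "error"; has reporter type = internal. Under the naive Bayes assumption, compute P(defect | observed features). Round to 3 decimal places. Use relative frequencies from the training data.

defect: (16/80) × (9/16) × (15/16) × (6/16) × (7/16) × (11/16) = 0.0118961334228515625
enhancement: (50/80) × (21/50) × (46/50) × (20/50) × (47/50) × (31/50) = 0.05629848
question: (14/80) × (13/14) × (9/14) × (10/14) × (13/14) × (5/14) ≈ 0.0247455
P(defect | x) = 0.0118961334228515625 / 0.0929401134228515625 ≈ 0.128

0.128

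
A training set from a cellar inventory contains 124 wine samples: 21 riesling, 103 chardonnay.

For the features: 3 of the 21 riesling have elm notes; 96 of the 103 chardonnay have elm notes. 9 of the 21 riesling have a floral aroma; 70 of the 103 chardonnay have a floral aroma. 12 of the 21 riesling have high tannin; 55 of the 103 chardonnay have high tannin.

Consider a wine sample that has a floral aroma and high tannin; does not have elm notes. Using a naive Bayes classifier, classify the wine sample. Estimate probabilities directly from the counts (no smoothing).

riesling

riesling: (21/124) × (18/21) × (9/21) × (12/21) ≈ 0.0355497
chardonnay: (103/124) × (7/103) × (70/103) × (55/103) ≈ 0.0204863
Highest score → riesling.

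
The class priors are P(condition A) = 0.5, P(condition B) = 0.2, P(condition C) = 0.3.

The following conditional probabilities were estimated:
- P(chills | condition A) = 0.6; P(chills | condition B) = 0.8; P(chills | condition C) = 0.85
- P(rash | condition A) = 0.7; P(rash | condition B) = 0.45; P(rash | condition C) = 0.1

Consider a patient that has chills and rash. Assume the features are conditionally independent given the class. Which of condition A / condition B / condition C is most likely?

condition A: 0.5 × 0.6 × 0.7 = 0.21
condition B: 0.2 × 0.8 × 0.45 = 0.072
condition C: 0.3 × 0.85 × 0.1 = 0.0255
Highest score → condition A.

condition A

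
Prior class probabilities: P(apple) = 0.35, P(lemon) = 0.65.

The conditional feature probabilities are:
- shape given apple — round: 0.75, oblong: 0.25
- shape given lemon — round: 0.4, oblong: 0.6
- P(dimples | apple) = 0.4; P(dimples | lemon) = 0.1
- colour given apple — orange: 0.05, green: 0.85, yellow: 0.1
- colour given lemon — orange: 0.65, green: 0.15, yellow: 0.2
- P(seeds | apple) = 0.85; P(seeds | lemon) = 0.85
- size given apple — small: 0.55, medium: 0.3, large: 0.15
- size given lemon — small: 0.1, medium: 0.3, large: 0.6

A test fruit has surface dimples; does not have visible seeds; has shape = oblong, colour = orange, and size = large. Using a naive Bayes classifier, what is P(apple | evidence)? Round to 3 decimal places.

0.017

apple: 0.35 × 0.25 × 0.4 × 0.05 × (1−0.85) × 0.15 = 0.000039375
lemon: 0.65 × 0.6 × 0.1 × 0.65 × (1−0.85) × 0.6 = 0.0022815
P(apple | x) = 0.000039375 / 0.002320875 ≈ 0.017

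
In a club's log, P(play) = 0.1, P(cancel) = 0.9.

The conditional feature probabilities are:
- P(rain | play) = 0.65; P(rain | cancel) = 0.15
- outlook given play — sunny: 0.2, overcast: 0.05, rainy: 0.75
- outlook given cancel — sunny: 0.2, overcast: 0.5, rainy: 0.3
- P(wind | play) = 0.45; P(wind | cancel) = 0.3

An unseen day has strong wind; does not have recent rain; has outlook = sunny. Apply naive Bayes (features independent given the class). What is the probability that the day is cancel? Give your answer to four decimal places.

0.9358

play: 0.1 × (1−0.65) × 0.2 × 0.45 = 0.00315
cancel: 0.9 × (1−0.15) × 0.2 × 0.3 = 0.0459
P(cancel | x) = 0.0459 / 0.04905 ≈ 0.9358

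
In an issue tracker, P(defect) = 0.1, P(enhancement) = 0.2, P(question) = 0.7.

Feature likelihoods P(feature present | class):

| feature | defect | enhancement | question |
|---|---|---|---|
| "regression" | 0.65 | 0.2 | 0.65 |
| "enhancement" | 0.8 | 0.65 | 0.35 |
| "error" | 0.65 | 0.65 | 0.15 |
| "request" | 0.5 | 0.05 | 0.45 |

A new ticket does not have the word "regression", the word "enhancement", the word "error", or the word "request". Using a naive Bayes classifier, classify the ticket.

defect: 0.1 × (1−0.65) × (1−0.8) × (1−0.65) × (1−0.5) = 0.001225
enhancement: 0.2 × (1−0.2) × (1−0.65) × (1−0.65) × (1−0.05) = 0.01862
question: 0.7 × (1−0.65) × (1−0.35) × (1−0.15) × (1−0.45) = 0.074449375
Highest score → question.

question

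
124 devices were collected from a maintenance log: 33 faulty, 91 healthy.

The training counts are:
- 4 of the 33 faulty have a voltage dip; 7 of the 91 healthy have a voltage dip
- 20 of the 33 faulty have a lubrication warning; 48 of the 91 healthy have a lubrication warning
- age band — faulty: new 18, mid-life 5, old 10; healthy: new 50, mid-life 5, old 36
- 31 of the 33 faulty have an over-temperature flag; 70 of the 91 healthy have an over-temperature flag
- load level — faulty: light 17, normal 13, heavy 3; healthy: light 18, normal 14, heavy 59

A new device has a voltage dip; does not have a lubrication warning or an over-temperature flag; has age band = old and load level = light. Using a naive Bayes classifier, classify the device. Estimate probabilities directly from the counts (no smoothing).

healthy

faulty: (33/124) × (4/33) × (13/33) × (10/33) × (2/33) × (17/33) ≈ 0.000120228
healthy: (91/124) × (7/91) × (43/91) × (36/91) × (21/91) × (18/91) ≈ 0.000481697
Highest score → healthy.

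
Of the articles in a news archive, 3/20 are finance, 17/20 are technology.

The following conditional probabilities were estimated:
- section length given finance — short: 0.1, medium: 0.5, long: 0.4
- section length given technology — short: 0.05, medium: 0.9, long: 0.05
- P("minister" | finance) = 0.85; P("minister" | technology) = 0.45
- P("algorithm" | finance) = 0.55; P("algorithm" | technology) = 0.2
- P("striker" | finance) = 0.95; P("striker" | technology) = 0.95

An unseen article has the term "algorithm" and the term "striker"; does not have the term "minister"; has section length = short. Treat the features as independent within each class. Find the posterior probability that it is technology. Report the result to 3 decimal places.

finance: 0.15 × 0.1 × (1−0.85) × 0.55 × 0.95 = 0.001175625
technology: 0.85 × 0.05 × (1−0.45) × 0.2 × 0.95 = 0.00444125
P(technology | x) = 0.00444125 / 0.005616875 ≈ 0.791

0.791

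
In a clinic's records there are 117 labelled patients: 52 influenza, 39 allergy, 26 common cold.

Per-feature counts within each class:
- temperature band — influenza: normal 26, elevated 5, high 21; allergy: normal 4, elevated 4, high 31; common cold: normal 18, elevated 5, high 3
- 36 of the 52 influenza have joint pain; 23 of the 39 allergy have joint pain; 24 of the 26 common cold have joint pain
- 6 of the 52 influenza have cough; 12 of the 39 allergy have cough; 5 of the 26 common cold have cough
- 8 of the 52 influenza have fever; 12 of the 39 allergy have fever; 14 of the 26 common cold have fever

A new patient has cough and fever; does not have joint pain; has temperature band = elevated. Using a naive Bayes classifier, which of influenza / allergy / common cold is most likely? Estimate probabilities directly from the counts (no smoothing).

influenza: (52/117) × (5/52) × (16/52) × (6/52) × (8/52) ≈ 0.000233419
allergy: (39/117) × (4/39) × (16/39) × (12/39) × (12/39) ≈ 0.00132789
common cold: (26/117) × (5/26) × (2/26) × (5/26) × (14/26) ≈ 0.000340402
Highest score → allergy.

allergy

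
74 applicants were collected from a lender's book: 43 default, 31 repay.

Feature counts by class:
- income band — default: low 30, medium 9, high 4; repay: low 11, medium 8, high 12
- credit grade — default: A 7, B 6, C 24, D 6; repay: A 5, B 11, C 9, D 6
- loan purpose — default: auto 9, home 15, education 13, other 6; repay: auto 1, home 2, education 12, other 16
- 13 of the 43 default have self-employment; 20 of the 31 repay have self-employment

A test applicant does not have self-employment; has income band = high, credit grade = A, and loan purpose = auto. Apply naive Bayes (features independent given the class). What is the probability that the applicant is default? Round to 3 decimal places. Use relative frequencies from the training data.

default: (43/74) × (4/43) × (7/43) × (9/43) × (30/43) ≈ 0.00128495
repay: (31/74) × (12/31) × (5/31) × (1/31) × (11/31) ≈ 0.000299383
P(default | x) = 0.00128495 / 0.001584333 ≈ 0.811

0.811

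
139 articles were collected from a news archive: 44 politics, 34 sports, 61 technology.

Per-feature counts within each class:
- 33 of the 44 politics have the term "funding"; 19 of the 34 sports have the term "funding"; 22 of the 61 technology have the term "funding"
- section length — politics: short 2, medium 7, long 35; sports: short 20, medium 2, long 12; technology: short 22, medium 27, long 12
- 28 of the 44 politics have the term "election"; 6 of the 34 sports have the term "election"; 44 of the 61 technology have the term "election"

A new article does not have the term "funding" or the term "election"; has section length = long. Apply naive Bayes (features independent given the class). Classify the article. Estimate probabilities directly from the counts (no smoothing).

politics: (44/139) × (11/44) × (35/44) × (16/44) ≈ 0.0228908
sports: (34/139) × (15/34) × (12/34) × (28/34) ≈ 0.0313659
technology: (61/139) × (39/61) × (12/61) × (17/61) ≈ 0.0153823
Highest score → sports.

sports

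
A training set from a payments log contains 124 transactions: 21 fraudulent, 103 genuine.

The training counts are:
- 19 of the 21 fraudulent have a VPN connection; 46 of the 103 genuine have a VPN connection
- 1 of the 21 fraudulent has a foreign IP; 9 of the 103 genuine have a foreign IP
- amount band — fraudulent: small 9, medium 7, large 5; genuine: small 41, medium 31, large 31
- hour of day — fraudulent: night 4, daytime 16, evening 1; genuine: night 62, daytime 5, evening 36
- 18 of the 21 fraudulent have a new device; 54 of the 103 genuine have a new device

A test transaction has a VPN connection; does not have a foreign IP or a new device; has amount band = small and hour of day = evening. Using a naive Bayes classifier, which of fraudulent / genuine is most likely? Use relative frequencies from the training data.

fraudulent: (21/124) × (19/21) × (20/21) × (9/21) × (1/21) × (3/21) ≈ 0.00042545
genuine: (103/124) × (46/103) × (94/103) × (41/103) × (36/103) × (49/103) ≈ 0.0224077
Highest score → genuine.

genuine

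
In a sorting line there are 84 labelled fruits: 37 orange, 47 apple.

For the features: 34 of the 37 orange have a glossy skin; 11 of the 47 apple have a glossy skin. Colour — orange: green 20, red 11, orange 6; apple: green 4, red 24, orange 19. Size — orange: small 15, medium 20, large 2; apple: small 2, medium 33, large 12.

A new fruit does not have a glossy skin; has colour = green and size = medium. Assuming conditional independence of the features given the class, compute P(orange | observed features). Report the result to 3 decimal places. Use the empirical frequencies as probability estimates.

orange: (37/84) × (3/37) × (20/37) × (20/37) ≈ 0.0104351
apple: (47/84) × (36/47) × (4/47) × (33/47) ≈ 0.0256095
P(orange | x) = 0.0104351 / 0.0360446 ≈ 0.290

0.290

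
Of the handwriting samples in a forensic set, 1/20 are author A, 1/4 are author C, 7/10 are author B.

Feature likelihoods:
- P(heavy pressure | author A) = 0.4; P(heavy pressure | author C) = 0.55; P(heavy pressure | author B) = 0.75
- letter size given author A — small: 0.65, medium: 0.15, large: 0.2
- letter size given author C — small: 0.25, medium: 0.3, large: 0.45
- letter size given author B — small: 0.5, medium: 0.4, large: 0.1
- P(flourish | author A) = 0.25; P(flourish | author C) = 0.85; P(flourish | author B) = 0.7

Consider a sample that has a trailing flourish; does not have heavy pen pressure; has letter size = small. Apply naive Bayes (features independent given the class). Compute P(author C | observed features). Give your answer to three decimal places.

author A: 0.05 × (1−0.4) × 0.65 × 0.25 = 0.004875
author C: 0.25 × (1−0.55) × 0.25 × 0.85 = 0.02390625
author B: 0.7 × (1−0.75) × 0.5 × 0.7 = 0.06125
P(author C | x) = 0.02390625 / 0.09003125 ≈ 0.266

0.266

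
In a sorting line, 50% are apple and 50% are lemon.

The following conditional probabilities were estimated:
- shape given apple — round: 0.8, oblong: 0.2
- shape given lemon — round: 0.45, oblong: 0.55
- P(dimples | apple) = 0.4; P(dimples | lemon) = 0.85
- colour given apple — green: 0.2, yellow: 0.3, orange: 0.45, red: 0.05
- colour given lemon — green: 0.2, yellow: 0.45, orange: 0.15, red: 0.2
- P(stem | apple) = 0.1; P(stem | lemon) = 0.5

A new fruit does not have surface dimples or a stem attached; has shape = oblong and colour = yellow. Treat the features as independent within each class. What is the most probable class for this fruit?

apple: 0.5 × 0.2 × (1−0.4) × 0.3 × (1−0.1) = 0.0162
lemon: 0.5 × 0.55 × (1−0.85) × 0.45 × (1−0.5) = 0.00928125
Highest score → apple.

apple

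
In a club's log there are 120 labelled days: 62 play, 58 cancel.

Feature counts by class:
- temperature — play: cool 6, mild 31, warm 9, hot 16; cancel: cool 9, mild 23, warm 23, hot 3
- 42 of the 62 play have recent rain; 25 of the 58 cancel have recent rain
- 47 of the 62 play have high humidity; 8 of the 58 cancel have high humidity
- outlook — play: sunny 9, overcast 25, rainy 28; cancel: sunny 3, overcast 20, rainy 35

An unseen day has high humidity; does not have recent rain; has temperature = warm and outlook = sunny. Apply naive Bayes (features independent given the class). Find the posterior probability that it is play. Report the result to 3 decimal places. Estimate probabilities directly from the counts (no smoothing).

play: (62/120) × (9/62) × (20/62) × (47/62) × (9/62) ≈ 0.0026623
cancel: (58/120) × (23/58) × (33/58) × (8/58) × (3/58) ≈ 0.000778015
P(play | x) = 0.0026623 / 0.003440315 ≈ 0.774

0.774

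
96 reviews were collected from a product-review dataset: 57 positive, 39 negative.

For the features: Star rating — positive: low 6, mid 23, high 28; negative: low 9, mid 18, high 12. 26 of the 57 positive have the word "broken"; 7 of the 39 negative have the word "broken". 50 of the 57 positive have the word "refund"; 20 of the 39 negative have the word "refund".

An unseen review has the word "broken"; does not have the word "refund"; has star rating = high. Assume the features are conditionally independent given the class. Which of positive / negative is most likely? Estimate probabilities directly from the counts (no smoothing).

positive

positive: (57/96) × (28/57) × (26/57) × (7/57) ≈ 0.0163384
negative: (39/96) × (12/39) × (7/39) × (19/39) ≈ 0.0109303
Highest score → positive.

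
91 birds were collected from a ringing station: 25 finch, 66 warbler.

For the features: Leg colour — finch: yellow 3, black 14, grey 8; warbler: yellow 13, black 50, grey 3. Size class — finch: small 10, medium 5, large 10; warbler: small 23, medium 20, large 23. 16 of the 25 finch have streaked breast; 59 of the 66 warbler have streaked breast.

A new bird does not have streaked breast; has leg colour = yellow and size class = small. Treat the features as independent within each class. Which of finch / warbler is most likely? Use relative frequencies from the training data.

finch: (25/91) × (3/25) × (10/25) × (9/25) ≈ 0.00474725
warbler: (66/91) × (13/66) × (23/66) × (7/66) ≈ 0.00528007
Highest score → warbler.

warbler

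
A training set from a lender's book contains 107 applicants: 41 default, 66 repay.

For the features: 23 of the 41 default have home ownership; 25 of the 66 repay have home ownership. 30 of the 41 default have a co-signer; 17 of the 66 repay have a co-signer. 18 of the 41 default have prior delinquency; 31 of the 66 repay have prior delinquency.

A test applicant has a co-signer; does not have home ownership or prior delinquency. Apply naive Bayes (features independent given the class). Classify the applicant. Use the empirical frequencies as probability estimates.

default: (41/107) × (18/41) × (30/41) × (23/41) ≈ 0.069051
repay: (66/107) × (41/66) × (17/66) × (35/66) ≈ 0.0523395
Highest score → default.

default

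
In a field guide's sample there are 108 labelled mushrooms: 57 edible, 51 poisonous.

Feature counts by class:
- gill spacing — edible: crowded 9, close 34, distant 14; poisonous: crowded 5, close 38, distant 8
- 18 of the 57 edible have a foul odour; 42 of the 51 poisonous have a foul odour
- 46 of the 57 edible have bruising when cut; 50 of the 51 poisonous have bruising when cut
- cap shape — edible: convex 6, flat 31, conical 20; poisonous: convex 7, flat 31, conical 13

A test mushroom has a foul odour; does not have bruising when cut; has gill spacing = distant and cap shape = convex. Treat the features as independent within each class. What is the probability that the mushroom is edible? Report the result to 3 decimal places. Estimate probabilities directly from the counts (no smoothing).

edible: (57/108) × (14/57) × (18/57) × (11/57) × (6/57) ≈ 0.000831565
poisonous: (51/108) × (8/51) × (42/51) × (1/51) × (7/51) ≈ 0.000164173
P(edible | x) = 0.000831565 / 0.000995738 ≈ 0.835

0.835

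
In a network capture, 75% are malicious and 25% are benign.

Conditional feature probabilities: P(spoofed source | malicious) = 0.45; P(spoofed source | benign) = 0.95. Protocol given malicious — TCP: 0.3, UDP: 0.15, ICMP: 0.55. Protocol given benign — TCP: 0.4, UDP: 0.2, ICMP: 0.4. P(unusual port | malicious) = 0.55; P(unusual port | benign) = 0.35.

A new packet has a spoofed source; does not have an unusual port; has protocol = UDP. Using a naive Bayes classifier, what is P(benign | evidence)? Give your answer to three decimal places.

malicious: 0.75 × 0.45 × 0.15 × (1−0.55) = 0.02278125
benign: 0.25 × 0.95 × 0.2 × (1−0.35) = 0.030875
P(benign | x) = 0.030875 / 0.05365625 ≈ 0.575

0.575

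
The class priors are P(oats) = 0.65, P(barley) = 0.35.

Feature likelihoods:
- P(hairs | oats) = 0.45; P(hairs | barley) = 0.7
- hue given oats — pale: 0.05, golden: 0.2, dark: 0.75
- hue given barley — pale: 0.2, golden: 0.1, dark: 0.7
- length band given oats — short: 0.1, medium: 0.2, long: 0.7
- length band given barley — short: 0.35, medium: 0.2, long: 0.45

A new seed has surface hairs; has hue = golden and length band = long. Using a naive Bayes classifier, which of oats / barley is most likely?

oats: 0.65 × 0.45 × 0.2 × 0.7 = 0.04095
barley: 0.35 × 0.7 × 0.1 × 0.45 = 0.011025
Highest score → oats.

oats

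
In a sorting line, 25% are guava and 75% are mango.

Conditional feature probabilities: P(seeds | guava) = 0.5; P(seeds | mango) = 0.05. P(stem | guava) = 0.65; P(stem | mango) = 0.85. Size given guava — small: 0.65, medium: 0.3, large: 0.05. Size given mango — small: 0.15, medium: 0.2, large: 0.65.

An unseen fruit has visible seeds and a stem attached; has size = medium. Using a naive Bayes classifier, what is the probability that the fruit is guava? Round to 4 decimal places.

0.7927

guava: 0.25 × 0.5 × 0.65 × 0.3 = 0.024375
mango: 0.75 × 0.05 × 0.85 × 0.2 = 0.006375
P(guava | x) = 0.024375 / 0.03075 ≈ 0.7927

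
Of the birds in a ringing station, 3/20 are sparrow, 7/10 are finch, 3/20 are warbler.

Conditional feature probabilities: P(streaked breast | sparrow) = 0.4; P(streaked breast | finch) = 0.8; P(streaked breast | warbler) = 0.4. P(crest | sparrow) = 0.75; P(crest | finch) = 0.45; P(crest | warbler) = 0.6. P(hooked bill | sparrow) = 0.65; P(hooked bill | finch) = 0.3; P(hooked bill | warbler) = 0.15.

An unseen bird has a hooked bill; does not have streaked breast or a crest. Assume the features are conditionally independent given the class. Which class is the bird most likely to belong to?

finch

sparrow: 0.15 × (1−0.4) × (1−0.75) × 0.65 = 0.014625
finch: 0.7 × (1−0.8) × (1−0.45) × 0.3 = 0.0231
warbler: 0.15 × (1−0.4) × (1−0.6) × 0.15 = 0.0054
Highest score → finch.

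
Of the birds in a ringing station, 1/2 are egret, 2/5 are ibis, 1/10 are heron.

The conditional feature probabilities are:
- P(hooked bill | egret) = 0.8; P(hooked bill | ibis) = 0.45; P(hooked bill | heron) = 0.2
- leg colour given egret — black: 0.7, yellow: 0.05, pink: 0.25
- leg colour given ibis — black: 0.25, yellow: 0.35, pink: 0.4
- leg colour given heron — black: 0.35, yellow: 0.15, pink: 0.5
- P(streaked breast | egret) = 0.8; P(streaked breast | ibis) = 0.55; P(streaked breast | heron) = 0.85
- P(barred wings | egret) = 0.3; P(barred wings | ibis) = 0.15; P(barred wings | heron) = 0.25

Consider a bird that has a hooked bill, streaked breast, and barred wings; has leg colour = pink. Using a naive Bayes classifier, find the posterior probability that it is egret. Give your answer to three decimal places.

0.748

egret: 0.5 × 0.8 × 0.25 × 0.8 × 0.3 = 0.024
ibis: 0.4 × 0.45 × 0.4 × 0.55 × 0.15 = 0.00594
heron: 0.1 × 0.2 × 0.5 × 0.85 × 0.25 = 0.002125
P(egret | x) = 0.024 / 0.032065 ≈ 0.748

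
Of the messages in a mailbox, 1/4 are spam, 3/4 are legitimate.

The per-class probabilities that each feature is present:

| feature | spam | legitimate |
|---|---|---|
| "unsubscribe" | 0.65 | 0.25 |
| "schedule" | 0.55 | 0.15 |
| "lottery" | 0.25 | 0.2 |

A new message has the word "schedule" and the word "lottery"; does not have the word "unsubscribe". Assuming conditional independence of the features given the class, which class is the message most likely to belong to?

legitimate

spam: 0.25 × (1−0.65) × 0.55 × 0.25 = 0.01203125
legitimate: 0.75 × (1−0.25) × 0.15 × 0.2 = 0.016875
Highest score → legitimate.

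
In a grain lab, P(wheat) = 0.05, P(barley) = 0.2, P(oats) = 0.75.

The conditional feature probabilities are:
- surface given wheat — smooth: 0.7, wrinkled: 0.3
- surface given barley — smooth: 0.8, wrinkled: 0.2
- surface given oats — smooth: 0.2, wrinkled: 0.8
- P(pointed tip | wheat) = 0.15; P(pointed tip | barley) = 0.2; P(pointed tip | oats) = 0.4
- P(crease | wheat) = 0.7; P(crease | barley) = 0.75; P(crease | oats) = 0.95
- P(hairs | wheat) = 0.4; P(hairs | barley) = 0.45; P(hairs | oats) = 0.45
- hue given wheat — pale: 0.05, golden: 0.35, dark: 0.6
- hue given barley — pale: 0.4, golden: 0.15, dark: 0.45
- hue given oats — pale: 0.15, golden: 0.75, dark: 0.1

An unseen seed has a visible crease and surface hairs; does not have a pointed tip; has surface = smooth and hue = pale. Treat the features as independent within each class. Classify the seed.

wheat: 0.05 × 0.7 × (1−0.15) × 0.7 × 0.4 × 0.05 = 0.0004165
barley: 0.2 × 0.8 × (1−0.2) × 0.75 × 0.45 × 0.4 = 0.01728
oats: 0.75 × 0.2 × (1−0.4) × 0.95 × 0.45 × 0.15 = 0.00577125
Highest score → barley.

barley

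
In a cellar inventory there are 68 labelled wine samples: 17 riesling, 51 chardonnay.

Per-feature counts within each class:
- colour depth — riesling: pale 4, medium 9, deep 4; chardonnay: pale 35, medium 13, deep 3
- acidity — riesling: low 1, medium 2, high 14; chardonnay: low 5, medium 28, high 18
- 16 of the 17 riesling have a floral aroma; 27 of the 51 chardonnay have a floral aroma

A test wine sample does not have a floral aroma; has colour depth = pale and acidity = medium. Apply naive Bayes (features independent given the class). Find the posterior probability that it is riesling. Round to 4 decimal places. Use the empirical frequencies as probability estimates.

0.0031

riesling: (17/68) × (4/17) × (2/17) × (1/17) ≈ 0.000407083
chardonnay: (51/68) × (35/51) × (28/51) × (24/51) ≈ 0.132981
P(riesling | x) = 0.000407083 / 0.133388083 ≈ 0.0031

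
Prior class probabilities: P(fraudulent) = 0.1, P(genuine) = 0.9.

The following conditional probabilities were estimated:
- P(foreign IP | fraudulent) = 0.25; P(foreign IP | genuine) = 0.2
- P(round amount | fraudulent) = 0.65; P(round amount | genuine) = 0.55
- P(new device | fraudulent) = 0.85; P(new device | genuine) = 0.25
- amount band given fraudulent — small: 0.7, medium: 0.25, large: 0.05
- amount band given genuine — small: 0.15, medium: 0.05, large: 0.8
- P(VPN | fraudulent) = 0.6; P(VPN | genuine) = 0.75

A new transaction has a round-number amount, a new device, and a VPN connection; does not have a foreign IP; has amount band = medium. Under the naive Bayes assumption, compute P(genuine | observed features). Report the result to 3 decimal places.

fraudulent: 0.1 × (1−0.25) × 0.65 × 0.85 × 0.25 × 0.6 = 0.006215625
genuine: 0.9 × (1−0.2) × 0.55 × 0.25 × 0.05 × 0.75 = 0.0037125
P(genuine | x) = 0.0037125 / 0.009928125 ≈ 0.374

0.374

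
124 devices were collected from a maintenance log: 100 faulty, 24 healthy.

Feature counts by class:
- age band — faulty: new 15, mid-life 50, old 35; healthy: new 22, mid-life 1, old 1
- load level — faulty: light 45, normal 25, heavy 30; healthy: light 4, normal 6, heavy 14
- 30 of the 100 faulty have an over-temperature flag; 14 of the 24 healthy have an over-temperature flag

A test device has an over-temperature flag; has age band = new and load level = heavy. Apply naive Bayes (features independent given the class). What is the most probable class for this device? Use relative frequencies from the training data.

healthy

faulty: (100/124) × (15/100) × (30/100) × (30/100) ≈ 0.0108871
healthy: (24/124) × (22/24) × (14/24) × (14/24) ≈ 0.0603719
Highest score → healthy.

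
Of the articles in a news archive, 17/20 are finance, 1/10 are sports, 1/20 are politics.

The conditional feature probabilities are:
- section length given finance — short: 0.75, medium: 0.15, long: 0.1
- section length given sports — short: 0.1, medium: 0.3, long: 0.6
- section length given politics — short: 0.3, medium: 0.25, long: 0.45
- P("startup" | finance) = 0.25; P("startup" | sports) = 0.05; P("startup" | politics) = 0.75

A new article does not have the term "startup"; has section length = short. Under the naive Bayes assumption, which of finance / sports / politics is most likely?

finance

finance: 0.85 × 0.75 × (1−0.25) = 0.478125
sports: 0.1 × 0.1 × (1−0.05) = 0.0095
politics: 0.05 × 0.3 × (1−0.75) = 0.00375
Highest score → finance.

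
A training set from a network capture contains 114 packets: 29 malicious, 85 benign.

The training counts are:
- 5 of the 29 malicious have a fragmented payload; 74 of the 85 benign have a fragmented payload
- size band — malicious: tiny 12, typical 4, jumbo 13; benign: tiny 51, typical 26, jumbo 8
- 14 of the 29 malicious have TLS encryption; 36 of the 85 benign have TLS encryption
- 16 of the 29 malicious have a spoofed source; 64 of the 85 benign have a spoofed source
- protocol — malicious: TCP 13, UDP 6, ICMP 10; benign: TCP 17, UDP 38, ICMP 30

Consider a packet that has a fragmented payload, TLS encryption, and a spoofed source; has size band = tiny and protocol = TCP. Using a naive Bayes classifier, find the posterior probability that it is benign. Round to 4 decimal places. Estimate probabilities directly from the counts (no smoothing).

malicious: (29/114) × (5/29) × (12/29) × (14/29) × (16/29) × (13/29) ≈ 0.00216693
benign: (85/114) × (74/85) × (51/85) × (36/85) × (64/85) × (17/85) ≈ 0.0248401
P(benign | x) = 0.0248401 / 0.02700703 ≈ 0.9198

0.9198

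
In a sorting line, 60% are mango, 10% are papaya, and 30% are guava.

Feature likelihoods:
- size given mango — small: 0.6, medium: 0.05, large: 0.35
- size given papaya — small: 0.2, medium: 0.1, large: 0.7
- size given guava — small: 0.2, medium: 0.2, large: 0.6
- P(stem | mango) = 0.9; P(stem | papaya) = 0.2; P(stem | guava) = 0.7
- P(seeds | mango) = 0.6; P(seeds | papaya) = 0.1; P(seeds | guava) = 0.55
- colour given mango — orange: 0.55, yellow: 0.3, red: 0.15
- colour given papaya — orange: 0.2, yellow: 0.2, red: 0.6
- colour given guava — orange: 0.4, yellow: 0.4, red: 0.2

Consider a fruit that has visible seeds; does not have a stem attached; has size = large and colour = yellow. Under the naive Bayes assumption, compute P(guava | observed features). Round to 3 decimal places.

mango: 0.6 × 0.35 × (1−0.9) × 0.6 × 0.3 = 0.00378
papaya: 0.1 × 0.7 × (1−0.2) × 0.1 × 0.2 = 0.00112
guava: 0.3 × 0.6 × (1−0.7) × 0.55 × 0.4 = 0.01188
P(guava | x) = 0.01188 / 0.01678 ≈ 0.708

0.708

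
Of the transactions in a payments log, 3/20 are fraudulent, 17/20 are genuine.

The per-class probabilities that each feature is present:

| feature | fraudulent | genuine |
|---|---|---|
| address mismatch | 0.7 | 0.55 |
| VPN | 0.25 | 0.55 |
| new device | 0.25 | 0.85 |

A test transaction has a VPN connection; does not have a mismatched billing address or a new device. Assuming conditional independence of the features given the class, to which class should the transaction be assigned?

fraudulent: 0.15 × (1−0.7) × 0.25 × (1−0.25) = 0.0084375
genuine: 0.85 × (1−0.55) × 0.55 × (1−0.85) = 0.03155625
Highest score → genuine.

genuine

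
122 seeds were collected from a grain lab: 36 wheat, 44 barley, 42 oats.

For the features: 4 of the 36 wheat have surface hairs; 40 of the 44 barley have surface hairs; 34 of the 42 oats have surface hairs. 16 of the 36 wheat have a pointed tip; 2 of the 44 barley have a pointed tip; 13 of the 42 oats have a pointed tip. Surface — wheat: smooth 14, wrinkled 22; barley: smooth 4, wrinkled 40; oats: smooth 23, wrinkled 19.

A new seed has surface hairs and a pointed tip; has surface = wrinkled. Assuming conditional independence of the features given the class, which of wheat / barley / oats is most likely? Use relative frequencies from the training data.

oats

wheat: (36/122) × (4/36) × (16/36) × (22/36) ≈ 0.00890508
barley: (44/122) × (40/44) × (2/44) × (40/44) ≈ 0.0135483
oats: (42/122) × (34/42) × (13/42) × (19/42) ≈ 0.0390227
Highest score → oats.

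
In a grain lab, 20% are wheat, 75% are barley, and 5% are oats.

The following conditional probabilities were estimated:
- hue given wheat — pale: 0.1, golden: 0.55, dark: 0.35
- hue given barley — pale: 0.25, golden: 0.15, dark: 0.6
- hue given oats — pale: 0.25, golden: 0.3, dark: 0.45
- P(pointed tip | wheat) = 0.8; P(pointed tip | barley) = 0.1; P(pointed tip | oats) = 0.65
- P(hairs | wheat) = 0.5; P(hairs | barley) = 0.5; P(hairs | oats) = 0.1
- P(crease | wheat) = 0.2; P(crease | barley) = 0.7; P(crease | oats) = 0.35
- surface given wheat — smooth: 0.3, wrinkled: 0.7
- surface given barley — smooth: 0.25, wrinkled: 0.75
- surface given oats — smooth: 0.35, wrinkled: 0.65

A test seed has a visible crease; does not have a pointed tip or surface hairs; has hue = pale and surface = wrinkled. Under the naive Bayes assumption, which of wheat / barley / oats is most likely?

barley

wheat: 0.2 × 0.1 × (1−0.8) × (1−0.5) × 0.2 × 0.7 = 0.00028
barley: 0.75 × 0.25 × (1−0.1) × (1−0.5) × 0.7 × 0.75 = 0.044296875
oats: 0.05 × 0.25 × (1−0.65) × (1−0.1) × 0.35 × 0.65 = 0.00089578125
Highest score → barley.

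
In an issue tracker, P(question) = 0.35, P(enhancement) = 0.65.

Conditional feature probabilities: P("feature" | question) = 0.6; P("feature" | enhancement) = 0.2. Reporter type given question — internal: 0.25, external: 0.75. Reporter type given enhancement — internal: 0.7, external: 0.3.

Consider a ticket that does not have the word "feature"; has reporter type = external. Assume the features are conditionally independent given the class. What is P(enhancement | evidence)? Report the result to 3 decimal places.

0.598

question: 0.35 × (1−0.6) × 0.75 = 0.105
enhancement: 0.65 × (1−0.2) × 0.3 = 0.156
P(enhancement | x) = 0.156 / 0.261 ≈ 0.598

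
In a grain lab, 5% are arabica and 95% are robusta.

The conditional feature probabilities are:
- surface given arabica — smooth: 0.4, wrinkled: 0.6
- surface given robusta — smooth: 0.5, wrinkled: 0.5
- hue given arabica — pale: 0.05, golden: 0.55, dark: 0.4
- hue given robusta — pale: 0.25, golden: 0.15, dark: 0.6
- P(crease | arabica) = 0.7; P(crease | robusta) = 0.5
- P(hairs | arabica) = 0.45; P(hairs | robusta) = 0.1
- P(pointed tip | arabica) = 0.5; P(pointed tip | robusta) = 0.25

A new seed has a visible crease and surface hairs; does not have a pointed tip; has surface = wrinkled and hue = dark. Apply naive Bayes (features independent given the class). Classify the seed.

arabica: 0.05 × 0.6 × 0.4 × 0.7 × 0.45 × (1−0.5) = 0.00189
robusta: 0.95 × 0.5 × 0.6 × 0.5 × 0.1 × (1−0.25) = 0.0106875
Highest score → robusta.

robusta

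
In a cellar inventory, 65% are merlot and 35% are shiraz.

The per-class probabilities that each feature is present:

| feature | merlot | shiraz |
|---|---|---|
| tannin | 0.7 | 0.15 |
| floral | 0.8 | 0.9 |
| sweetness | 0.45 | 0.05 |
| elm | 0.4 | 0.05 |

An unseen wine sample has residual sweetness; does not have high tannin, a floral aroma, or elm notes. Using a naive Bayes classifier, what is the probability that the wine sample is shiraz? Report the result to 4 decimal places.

0.1183

merlot: 0.65 × (1−0.7) × (1−0.8) × 0.45 × (1−0.4) = 0.01053
shiraz: 0.35 × (1−0.15) × (1−0.9) × 0.05 × (1−0.05) = 0.001413125
P(shiraz | x) = 0.001413125 / 0.011943125 ≈ 0.1183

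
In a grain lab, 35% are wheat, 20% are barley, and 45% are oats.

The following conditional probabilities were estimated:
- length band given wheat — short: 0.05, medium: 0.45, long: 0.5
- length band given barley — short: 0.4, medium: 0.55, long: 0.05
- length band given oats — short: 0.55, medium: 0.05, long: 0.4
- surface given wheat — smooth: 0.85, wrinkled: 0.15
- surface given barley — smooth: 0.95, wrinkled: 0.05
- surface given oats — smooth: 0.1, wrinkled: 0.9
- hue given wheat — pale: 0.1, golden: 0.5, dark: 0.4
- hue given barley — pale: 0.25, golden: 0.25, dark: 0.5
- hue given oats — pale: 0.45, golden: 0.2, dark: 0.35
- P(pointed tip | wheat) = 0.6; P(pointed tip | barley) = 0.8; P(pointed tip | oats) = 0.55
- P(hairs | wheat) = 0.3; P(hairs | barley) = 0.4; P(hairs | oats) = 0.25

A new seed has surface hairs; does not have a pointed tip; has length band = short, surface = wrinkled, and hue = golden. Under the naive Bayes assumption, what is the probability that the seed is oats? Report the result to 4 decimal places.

0.9548

wheat: 0.35 × 0.05 × 0.15 × 0.5 × (1−0.6) × 0.3 = 0.0001575
barley: 0.2 × 0.4 × 0.05 × 0.25 × (1−0.8) × 0.4 = 0.00008
oats: 0.45 × 0.55 × 0.9 × 0.2 × (1−0.55) × 0.25 = 0.005011875
P(oats | x) = 0.005011875 / 0.005249375 ≈ 0.9548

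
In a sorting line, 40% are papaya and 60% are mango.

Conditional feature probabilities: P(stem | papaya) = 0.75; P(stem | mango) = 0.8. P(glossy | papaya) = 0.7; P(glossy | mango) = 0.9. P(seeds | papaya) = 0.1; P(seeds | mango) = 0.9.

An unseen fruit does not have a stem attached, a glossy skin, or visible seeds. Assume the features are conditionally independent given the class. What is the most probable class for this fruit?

papaya

papaya: 0.4 × (1−0.75) × (1−0.7) × (1−0.1) = 0.027
mango: 0.6 × (1−0.8) × (1−0.9) × (1−0.9) = 0.0012
Highest score → papaya.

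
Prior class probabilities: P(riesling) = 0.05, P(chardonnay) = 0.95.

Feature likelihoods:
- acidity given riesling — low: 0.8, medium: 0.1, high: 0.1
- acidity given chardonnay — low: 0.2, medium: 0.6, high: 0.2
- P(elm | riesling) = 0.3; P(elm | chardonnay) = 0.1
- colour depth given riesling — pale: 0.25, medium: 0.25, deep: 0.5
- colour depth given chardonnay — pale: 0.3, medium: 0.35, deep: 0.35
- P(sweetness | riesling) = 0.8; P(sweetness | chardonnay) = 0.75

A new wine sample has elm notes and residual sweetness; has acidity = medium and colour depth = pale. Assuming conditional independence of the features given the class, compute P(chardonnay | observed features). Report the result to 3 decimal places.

riesling: 0.05 × 0.1 × 0.3 × 0.25 × 0.8 = 0.0003
chardonnay: 0.95 × 0.6 × 0.1 × 0.3 × 0.75 = 0.012825
P(chardonnay | x) = 0.012825 / 0.013125 ≈ 0.977

0.977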